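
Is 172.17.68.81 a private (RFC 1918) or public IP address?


RFC 1918 private ranges:
  10.0.0.0/8 (10.0.0.0 - 10.255.255.255)
  172.16.0.0/12 (172.16.0.0 - 172.31.255.255)
  192.168.0.0/16 (192.168.0.0 - 192.168.255.255)
Private (in 172.16.0.0/12)


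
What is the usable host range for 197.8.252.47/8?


Network: 197.0.0.0
Broadcast: 197.255.255.255
First usable = network + 1
Last usable = broadcast - 1
Range: 197.0.0.1 to 197.255.255.254


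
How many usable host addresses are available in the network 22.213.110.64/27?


Host bits = 32 - 27 = 5
Total addresses = 2^5 = 32
Usable = total - 2 (network and broadcast)
Usable hosts: 30


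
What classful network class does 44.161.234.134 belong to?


First octet: 44
Binary: 00101100
0xxxxxxx -> Class A (1-126)
Class A, default mask 255.0.0.0 (/8)


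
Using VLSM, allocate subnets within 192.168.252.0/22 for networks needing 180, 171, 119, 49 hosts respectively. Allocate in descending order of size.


180 hosts -> /24 (254 usable): 192.168.252.0/24
171 hosts -> /24 (254 usable): 192.168.253.0/24
119 hosts -> /25 (126 usable): 192.168.254.0/25
49 hosts -> /26 (62 usable): 192.168.254.128/26
Allocation: 192.168.252.0/24 (180 hosts, 254 usable); 192.168.253.0/24 (171 hosts, 254 usable); 192.168.254.0/25 (119 hosts, 126 usable); 192.168.254.128/26 (49 hosts, 62 usable)


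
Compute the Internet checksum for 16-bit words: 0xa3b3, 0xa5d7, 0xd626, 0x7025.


Sum all words (with carry folding):
+ 0xa3b3 = 0xa3b3
+ 0xa5d7 = 0x498b
+ 0xd626 = 0x1fb2
+ 0x7025 = 0x8fd7
One's complement: ~0x8fd7
Checksum = 0x7028


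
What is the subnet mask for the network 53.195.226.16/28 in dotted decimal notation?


/28 means 28 network bits, 4 host bits
Binary: 11111111111111111111111111110000
Mask: 255.255.255.240


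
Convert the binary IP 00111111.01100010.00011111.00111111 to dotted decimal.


00111111 = 63
01100010 = 98
00011111 = 31
00111111 = 63
IP: 63.98.31.63


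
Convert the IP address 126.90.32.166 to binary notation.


126 = 01111110
90 = 01011010
32 = 00100000
166 = 10100110
Binary: 01111110.01011010.00100000.10100110


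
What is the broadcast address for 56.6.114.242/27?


Network: 56.6.114.224/27
Host bits = 5
Set all host bits to 1:
Broadcast: 56.6.114.255


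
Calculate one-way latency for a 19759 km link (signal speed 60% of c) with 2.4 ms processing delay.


Speed = 0.6 * 3e5 km/s = 180000 km/s
Propagation delay = 19759 / 180000 = 0.1098 s = 109.7722 ms
Processing delay = 2.4 ms
Total one-way latency = 112.1722 ms


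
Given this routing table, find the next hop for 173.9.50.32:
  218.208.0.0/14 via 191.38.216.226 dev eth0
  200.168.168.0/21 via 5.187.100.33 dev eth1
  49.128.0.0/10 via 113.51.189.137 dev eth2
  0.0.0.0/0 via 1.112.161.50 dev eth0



Longest prefix match for 173.9.50.32:
  /14 218.208.0.0: no
  /21 200.168.168.0: no
  /10 49.128.0.0: no
  /0 0.0.0.0: MATCH
Selected: next-hop 1.112.161.50 via eth0 (matched /0)


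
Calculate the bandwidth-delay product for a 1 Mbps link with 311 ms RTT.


BDP = bandwidth * RTT
= 1 Mbps * 311 ms
= 1 * 1e6 * 311 / 1000 bits
= 311000 bits
= 38875 bytes
= 37.9639 KB
BDP = 311000 bits (38875 bytes)


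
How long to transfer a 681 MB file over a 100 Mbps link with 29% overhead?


Effective throughput = 100 * (1 - 29/100) = 71 Mbps
File size in Mb = 681 * 8 = 5448 Mb
Time = 5448 / 71
Time = 76.7324 seconds


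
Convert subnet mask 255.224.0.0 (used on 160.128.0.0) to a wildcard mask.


Subnet mask: 255.224.0.0
Wildcard = 255.255.255.255 - subnet mask
255 - 255 = 0
255 - 224 = 31
255 - 0 = 255
255 - 0 = 255
Wildcard: 0.31.255.255


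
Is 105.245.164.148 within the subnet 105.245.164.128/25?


Subnet network: 105.245.164.128
Test IP AND mask: 105.245.164.128
Yes, 105.245.164.148 is in 105.245.164.128/25


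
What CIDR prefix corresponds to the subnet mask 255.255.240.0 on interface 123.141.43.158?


Binary: 11111111.11111111.11110000.00000000
Count leading 1s
Prefix: /20


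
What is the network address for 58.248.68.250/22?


IP:   00111010.11111000.01000100.11111010
Mask: 11111111.11111111.11111100.00000000
AND operation:
Net:  00111010.11111000.01000100.00000000
Network: 58.248.68.0/22


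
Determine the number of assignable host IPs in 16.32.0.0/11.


Host bits = 32 - 11 = 21
Total addresses = 2^21 = 2097152
Usable = total - 2 (network and broadcast)
Usable hosts: 2097150


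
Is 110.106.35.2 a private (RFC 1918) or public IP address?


RFC 1918 private ranges:
  10.0.0.0/8 (10.0.0.0 - 10.255.255.255)
  172.16.0.0/12 (172.16.0.0 - 172.31.255.255)
  192.168.0.0/16 (192.168.0.0 - 192.168.255.255)
Public (not in any RFC 1918 range)


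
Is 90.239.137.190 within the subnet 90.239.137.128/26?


Subnet network: 90.239.137.128
Test IP AND mask: 90.239.137.128
Yes, 90.239.137.190 is in 90.239.137.128/26


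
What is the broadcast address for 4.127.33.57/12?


Network: 4.112.0.0/12
Host bits = 20
Set all host bits to 1:
Broadcast: 4.127.255.255


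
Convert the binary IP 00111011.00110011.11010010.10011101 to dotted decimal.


00111011 = 59
00110011 = 51
11010010 = 210
10011101 = 157
IP: 59.51.210.157


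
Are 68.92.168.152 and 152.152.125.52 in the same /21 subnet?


Mask: 255.255.248.0
68.92.168.152 AND mask = 68.92.168.0
152.152.125.52 AND mask = 152.152.120.0
No, different subnets (68.92.168.0 vs 152.152.120.0)


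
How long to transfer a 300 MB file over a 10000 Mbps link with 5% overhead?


Effective throughput = 10000 * (1 - 5/100) = 9500 Mbps
File size in Mb = 300 * 8 = 2400 Mb
Time = 2400 / 9500
Time = 0.2526 seconds


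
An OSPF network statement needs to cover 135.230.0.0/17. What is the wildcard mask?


Subnet mask: 255.255.128.0
Wildcard = 255.255.255.255 - subnet mask
255 - 255 = 0
255 - 255 = 0
255 - 128 = 127
255 - 0 = 255
Wildcard: 0.0.127.255


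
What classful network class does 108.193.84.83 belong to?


First octet: 108
Binary: 01101100
0xxxxxxx -> Class A (1-126)
Class A, default mask 255.0.0.0 (/8)


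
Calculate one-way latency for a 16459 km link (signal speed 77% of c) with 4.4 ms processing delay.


Speed = 0.77 * 3e5 km/s = 231000 km/s
Propagation delay = 16459 / 231000 = 0.0713 s = 71.2511 ms
Processing delay = 4.4 ms
Total one-way latency = 75.6511 ms


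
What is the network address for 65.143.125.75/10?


IP:   01000001.10001111.01111101.01001011
Mask: 11111111.11000000.00000000.00000000
AND operation:
Net:  01000001.10000000.00000000.00000000
Network: 65.128.0.0/10


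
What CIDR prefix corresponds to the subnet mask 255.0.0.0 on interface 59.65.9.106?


Binary: 11111111.00000000.00000000.00000000
Count leading 1s
Prefix: /8


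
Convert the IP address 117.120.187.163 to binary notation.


117 = 01110101
120 = 01111000
187 = 10111011
163 = 10100011
Binary: 01110101.01111000.10111011.10100011


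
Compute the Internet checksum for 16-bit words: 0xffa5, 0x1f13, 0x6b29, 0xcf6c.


Sum all words (with carry folding):
+ 0xffa5 = 0xffa5
+ 0x1f13 = 0x1eb9
+ 0x6b29 = 0x89e2
+ 0xcf6c = 0x594f
One's complement: ~0x594f
Checksum = 0xa6b0


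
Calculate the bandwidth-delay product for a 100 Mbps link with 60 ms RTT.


BDP = bandwidth * RTT
= 100 Mbps * 60 ms
= 100 * 1e6 * 60 / 1000 bits
= 6000000 bits
= 750000 bytes
= 732.4219 KB
BDP = 6000000 bits (750000 bytes)


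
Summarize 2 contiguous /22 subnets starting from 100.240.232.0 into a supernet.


Original prefix: /22
Number of subnets: 2 = 2^1
New prefix = 22 - 1 = 21
Supernet: 100.240.232.0/21


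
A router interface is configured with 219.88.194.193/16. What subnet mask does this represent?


/16 means 16 network bits, 16 host bits
Binary: 11111111111111110000000000000000
Mask: 255.255.0.0


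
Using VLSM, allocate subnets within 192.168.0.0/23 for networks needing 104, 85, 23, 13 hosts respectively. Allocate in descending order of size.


104 hosts -> /25 (126 usable): 192.168.0.0/25
85 hosts -> /25 (126 usable): 192.168.0.128/25
23 hosts -> /27 (30 usable): 192.168.1.0/27
13 hosts -> /28 (14 usable): 192.168.1.32/28
Allocation: 192.168.0.0/25 (104 hosts, 126 usable); 192.168.0.128/25 (85 hosts, 126 usable); 192.168.1.0/27 (23 hosts, 30 usable); 192.168.1.32/28 (13 hosts, 14 usable)


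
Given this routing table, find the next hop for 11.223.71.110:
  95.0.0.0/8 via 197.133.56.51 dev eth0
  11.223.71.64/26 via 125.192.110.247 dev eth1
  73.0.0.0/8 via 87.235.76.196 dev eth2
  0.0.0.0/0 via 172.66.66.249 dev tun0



Longest prefix match for 11.223.71.110:
  /8 95.0.0.0: no
  /26 11.223.71.64: MATCH
  /8 73.0.0.0: no
  /0 0.0.0.0: MATCH
Selected: next-hop 125.192.110.247 via eth1 (matched /26)


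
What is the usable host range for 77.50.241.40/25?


Network: 77.50.241.0
Broadcast: 77.50.241.127
First usable = network + 1
Last usable = broadcast - 1
Range: 77.50.241.1 to 77.50.241.126


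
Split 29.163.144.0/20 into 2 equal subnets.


New prefix = 20 + 1 = 21
Each subnet has 2048 addresses
  29.163.144.0/21
  29.163.152.0/21
Subnets: 29.163.144.0/21, 29.163.152.0/21


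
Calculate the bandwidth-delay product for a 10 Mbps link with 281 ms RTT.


BDP = bandwidth * RTT
= 10 Mbps * 281 ms
= 10 * 1e6 * 281 / 1000 bits
= 2810000 bits
= 351250 bytes
= 343.0176 KB
BDP = 2810000 bits (351250 bytes)


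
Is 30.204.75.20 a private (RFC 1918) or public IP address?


RFC 1918 private ranges:
  10.0.0.0/8 (10.0.0.0 - 10.255.255.255)
  172.16.0.0/12 (172.16.0.0 - 172.31.255.255)
  192.168.0.0/16 (192.168.0.0 - 192.168.255.255)
Public (not in any RFC 1918 range)


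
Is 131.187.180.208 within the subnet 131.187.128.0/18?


Subnet network: 131.187.128.0
Test IP AND mask: 131.187.128.0
Yes, 131.187.180.208 is in 131.187.128.0/18


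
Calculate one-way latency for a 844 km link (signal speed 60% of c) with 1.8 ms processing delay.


Speed = 0.6 * 3e5 km/s = 180000 km/s
Propagation delay = 844 / 180000 = 0.0047 s = 4.6889 ms
Processing delay = 1.8 ms
Total one-way latency = 6.4889 ms


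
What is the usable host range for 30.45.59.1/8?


Network: 30.0.0.0
Broadcast: 30.255.255.255
First usable = network + 1
Last usable = broadcast - 1
Range: 30.0.0.1 to 30.255.255.254


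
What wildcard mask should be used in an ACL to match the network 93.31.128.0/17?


Subnet mask: 255.255.128.0
Wildcard = 255.255.255.255 - subnet mask
255 - 255 = 0
255 - 255 = 0
255 - 128 = 127
255 - 0 = 255
Wildcard: 0.0.127.255


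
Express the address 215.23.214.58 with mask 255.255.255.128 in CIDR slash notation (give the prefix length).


Binary: 11111111.11111111.11111111.10000000
Count leading 1s
Prefix: /25


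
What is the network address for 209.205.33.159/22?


IP:   11010001.11001101.00100001.10011111
Mask: 11111111.11111111.11111100.00000000
AND operation:
Net:  11010001.11001101.00100000.00000000
Network: 209.205.32.0/22


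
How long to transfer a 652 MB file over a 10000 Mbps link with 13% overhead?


Effective throughput = 10000 * (1 - 13/100) = 8700 Mbps
File size in Mb = 652 * 8 = 5216 Mb
Time = 5216 / 8700
Time = 0.5995 seconds


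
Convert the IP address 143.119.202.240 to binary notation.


143 = 10001111
119 = 01110111
202 = 11001010
240 = 11110000
Binary: 10001111.01110111.11001010.11110000


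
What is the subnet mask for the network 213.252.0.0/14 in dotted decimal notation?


/14 means 14 network bits, 18 host bits
Binary: 11111111111111000000000000000000
Mask: 255.252.0.0


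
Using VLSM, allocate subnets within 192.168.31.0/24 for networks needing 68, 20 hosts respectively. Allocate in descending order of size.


68 hosts -> /25 (126 usable): 192.168.31.0/25
20 hosts -> /27 (30 usable): 192.168.31.128/27
Allocation: 192.168.31.0/25 (68 hosts, 126 usable); 192.168.31.128/27 (20 hosts, 30 usable)


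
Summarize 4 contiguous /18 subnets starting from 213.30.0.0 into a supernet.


Original prefix: /18
Number of subnets: 4 = 2^2
New prefix = 18 - 2 = 16
Supernet: 213.30.0.0/16


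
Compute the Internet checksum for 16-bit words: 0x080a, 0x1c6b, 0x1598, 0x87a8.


Sum all words (with carry folding):
+ 0x080a = 0x080a
+ 0x1c6b = 0x2475
+ 0x1598 = 0x3a0d
+ 0x87a8 = 0xc1b5
One's complement: ~0xc1b5
Checksum = 0x3e4a


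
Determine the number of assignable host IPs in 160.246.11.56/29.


Host bits = 32 - 29 = 3
Total addresses = 2^3 = 8
Usable = total - 2 (network and broadcast)
Usable hosts: 6


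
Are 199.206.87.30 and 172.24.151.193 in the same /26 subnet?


Mask: 255.255.255.192
199.206.87.30 AND mask = 199.206.87.0
172.24.151.193 AND mask = 172.24.151.192
No, different subnets (199.206.87.0 vs 172.24.151.192)


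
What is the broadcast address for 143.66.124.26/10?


Network: 143.64.0.0/10
Host bits = 22
Set all host bits to 1:
Broadcast: 143.127.255.255


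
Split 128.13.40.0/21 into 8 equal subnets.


New prefix = 21 + 3 = 24
Each subnet has 256 addresses
  128.13.40.0/24
  128.13.41.0/24
  128.13.42.0/24
  128.13.43.0/24
  128.13.44.0/24
  128.13.45.0/24
  128.13.46.0/24
  128.13.47.0/24
Subnets: 128.13.40.0/24, 128.13.41.0/24, 128.13.42.0/24, 128.13.43.0/24, 128.13.44.0/24, 128.13.45.0/24, 128.13.46.0/24, 128.13.47.0/24


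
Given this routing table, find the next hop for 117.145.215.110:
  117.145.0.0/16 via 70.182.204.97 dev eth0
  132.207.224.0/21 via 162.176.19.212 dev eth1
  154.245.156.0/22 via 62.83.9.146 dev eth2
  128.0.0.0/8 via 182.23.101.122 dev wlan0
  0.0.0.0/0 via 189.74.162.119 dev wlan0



Longest prefix match for 117.145.215.110:
  /16 117.145.0.0: MATCH
  /21 132.207.224.0: no
  /22 154.245.156.0: no
  /8 128.0.0.0: no
  /0 0.0.0.0: MATCH
Selected: next-hop 70.182.204.97 via eth0 (matched /16)


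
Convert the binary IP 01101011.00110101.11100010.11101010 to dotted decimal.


01101011 = 107
00110101 = 53
11100010 = 226
11101010 = 234
IP: 107.53.226.234


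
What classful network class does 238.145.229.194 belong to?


First octet: 238
Binary: 11101110
1110xxxx -> Class D (224-239)
Class D (multicast), default mask N/A


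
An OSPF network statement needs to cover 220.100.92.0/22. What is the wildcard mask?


Subnet mask: 255.255.252.0
Wildcard = 255.255.255.255 - subnet mask
255 - 255 = 0
255 - 255 = 0
255 - 252 = 3
255 - 0 = 255
Wildcard: 0.0.3.255


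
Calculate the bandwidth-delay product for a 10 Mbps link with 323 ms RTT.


BDP = bandwidth * RTT
= 10 Mbps * 323 ms
= 10 * 1e6 * 323 / 1000 bits
= 3230000 bits
= 403750 bytes
= 394.2871 KB
BDP = 3230000 bits (403750 bytes)


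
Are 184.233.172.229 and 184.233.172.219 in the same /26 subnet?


Mask: 255.255.255.192
184.233.172.229 AND mask = 184.233.172.192
184.233.172.219 AND mask = 184.233.172.192
Yes, same subnet (184.233.172.192)


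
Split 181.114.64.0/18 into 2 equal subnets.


New prefix = 18 + 1 = 19
Each subnet has 8192 addresses
  181.114.64.0/19
  181.114.96.0/19
Subnets: 181.114.64.0/19, 181.114.96.0/19


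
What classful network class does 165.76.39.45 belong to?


First octet: 165
Binary: 10100101
10xxxxxx -> Class B (128-191)
Class B, default mask 255.255.0.0 (/16)


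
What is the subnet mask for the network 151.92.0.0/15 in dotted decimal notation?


/15 means 15 network bits, 17 host bits
Binary: 11111111111111100000000000000000
Mask: 255.254.0.0


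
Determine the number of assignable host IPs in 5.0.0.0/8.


Host bits = 32 - 8 = 24
Total addresses = 2^24 = 16777216
Usable = total - 2 (network and broadcast)
Usable hosts: 16777214


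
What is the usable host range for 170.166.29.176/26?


Network: 170.166.29.128
Broadcast: 170.166.29.191
First usable = network + 1
Last usable = broadcast - 1
Range: 170.166.29.129 to 170.166.29.190


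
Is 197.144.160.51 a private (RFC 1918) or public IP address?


RFC 1918 private ranges:
  10.0.0.0/8 (10.0.0.0 - 10.255.255.255)
  172.16.0.0/12 (172.16.0.0 - 172.31.255.255)
  192.168.0.0/16 (192.168.0.0 - 192.168.255.255)
Public (not in any RFC 1918 range)


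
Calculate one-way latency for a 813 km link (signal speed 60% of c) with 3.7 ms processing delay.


Speed = 0.6 * 3e5 km/s = 180000 km/s
Propagation delay = 813 / 180000 = 0.0045 s = 4.5167 ms
Processing delay = 3.7 ms
Total one-way latency = 8.2167 ms


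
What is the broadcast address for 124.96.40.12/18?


Network: 124.96.0.0/18
Host bits = 14
Set all host bits to 1:
Broadcast: 124.96.63.255


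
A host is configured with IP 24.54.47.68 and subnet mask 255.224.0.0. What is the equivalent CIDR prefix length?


Binary: 11111111.11100000.00000000.00000000
Count leading 1s
Prefix: /11


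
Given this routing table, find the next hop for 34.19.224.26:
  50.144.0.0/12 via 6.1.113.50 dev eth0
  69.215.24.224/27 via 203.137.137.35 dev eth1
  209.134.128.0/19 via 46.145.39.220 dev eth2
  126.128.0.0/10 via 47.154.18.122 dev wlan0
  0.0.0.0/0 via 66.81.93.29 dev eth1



Longest prefix match for 34.19.224.26:
  /12 50.144.0.0: no
  /27 69.215.24.224: no
  /19 209.134.128.0: no
  /10 126.128.0.0: no
  /0 0.0.0.0: MATCH
Selected: next-hop 66.81.93.29 via eth1 (matched /0)


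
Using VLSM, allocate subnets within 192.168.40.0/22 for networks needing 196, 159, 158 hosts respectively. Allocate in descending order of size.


196 hosts -> /24 (254 usable): 192.168.40.0/24
159 hosts -> /24 (254 usable): 192.168.41.0/24
158 hosts -> /24 (254 usable): 192.168.42.0/24
Allocation: 192.168.40.0/24 (196 hosts, 254 usable); 192.168.41.0/24 (159 hosts, 254 usable); 192.168.42.0/24 (158 hosts, 254 usable)


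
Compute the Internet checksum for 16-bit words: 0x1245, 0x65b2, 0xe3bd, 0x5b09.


Sum all words (with carry folding):
+ 0x1245 = 0x1245
+ 0x65b2 = 0x77f7
+ 0xe3bd = 0x5bb5
+ 0x5b09 = 0xb6be
One's complement: ~0xb6be
Checksum = 0x4941


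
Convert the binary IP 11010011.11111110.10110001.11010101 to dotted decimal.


11010011 = 211
11111110 = 254
10110001 = 177
11010101 = 213
IP: 211.254.177.213


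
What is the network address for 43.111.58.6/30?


IP:   00101011.01101111.00111010.00000110
Mask: 11111111.11111111.11111111.11111100
AND operation:
Net:  00101011.01101111.00111010.00000100
Network: 43.111.58.4/30


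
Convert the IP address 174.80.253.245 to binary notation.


174 = 10101110
80 = 01010000
253 = 11111101
245 = 11110101
Binary: 10101110.01010000.11111101.11110101


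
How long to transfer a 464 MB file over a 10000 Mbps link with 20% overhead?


Effective throughput = 10000 * (1 - 20/100) = 8000 Mbps
File size in Mb = 464 * 8 = 3712 Mb
Time = 3712 / 8000
Time = 0.464 seconds


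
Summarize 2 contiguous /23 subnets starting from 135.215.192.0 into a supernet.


Original prefix: /23
Number of subnets: 2 = 2^1
New prefix = 23 - 1 = 22
Supernet: 135.215.192.0/22


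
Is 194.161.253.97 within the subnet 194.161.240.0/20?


Subnet network: 194.161.240.0
Test IP AND mask: 194.161.240.0
Yes, 194.161.253.97 is in 194.161.240.0/20


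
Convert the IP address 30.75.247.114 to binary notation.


30 = 00011110
75 = 01001011
247 = 11110111
114 = 01110010
Binary: 00011110.01001011.11110111.01110010


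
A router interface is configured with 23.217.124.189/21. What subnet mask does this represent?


/21 means 21 network bits, 11 host bits
Binary: 11111111111111111111100000000000
Mask: 255.255.248.0


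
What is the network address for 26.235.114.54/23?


IP:   00011010.11101011.01110010.00110110
Mask: 11111111.11111111.11111110.00000000
AND operation:
Net:  00011010.11101011.01110010.00000000
Network: 26.235.114.0/23


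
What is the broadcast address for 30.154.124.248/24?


Network: 30.154.124.0/24
Host bits = 8
Set all host bits to 1:
Broadcast: 30.154.124.255


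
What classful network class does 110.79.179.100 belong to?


First octet: 110
Binary: 01101110
0xxxxxxx -> Class A (1-126)
Class A, default mask 255.0.0.0 (/8)


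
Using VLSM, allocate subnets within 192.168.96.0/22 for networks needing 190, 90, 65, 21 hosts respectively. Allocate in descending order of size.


190 hosts -> /24 (254 usable): 192.168.96.0/24
90 hosts -> /25 (126 usable): 192.168.97.0/25
65 hosts -> /25 (126 usable): 192.168.97.128/25
21 hosts -> /27 (30 usable): 192.168.98.0/27
Allocation: 192.168.96.0/24 (190 hosts, 254 usable); 192.168.97.0/25 (90 hosts, 126 usable); 192.168.97.128/25 (65 hosts, 126 usable); 192.168.98.0/27 (21 hosts, 30 usable)


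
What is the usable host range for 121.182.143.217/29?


Network: 121.182.143.216
Broadcast: 121.182.143.223
First usable = network + 1
Last usable = broadcast - 1
Range: 121.182.143.217 to 121.182.143.222


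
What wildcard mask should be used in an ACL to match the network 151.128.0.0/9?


Subnet mask: 255.128.0.0
Wildcard = 255.255.255.255 - subnet mask
255 - 255 = 0
255 - 128 = 127
255 - 0 = 255
255 - 0 = 255
Wildcard: 0.127.255.255


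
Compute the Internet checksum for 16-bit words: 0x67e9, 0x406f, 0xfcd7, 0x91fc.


Sum all words (with carry folding):
+ 0x67e9 = 0x67e9
+ 0x406f = 0xa858
+ 0xfcd7 = 0xa530
+ 0x91fc = 0x372d
One's complement: ~0x372d
Checksum = 0xc8d2


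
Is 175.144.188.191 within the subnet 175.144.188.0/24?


Subnet network: 175.144.188.0
Test IP AND mask: 175.144.188.0
Yes, 175.144.188.191 is in 175.144.188.0/24


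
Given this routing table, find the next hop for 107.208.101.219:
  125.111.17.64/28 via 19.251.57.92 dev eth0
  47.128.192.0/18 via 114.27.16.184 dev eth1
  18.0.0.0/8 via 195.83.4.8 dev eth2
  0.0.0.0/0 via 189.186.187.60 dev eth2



Longest prefix match for 107.208.101.219:
  /28 125.111.17.64: no
  /18 47.128.192.0: no
  /8 18.0.0.0: no
  /0 0.0.0.0: MATCH
Selected: next-hop 189.186.187.60 via eth2 (matched /0)


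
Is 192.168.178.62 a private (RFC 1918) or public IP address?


RFC 1918 private ranges:
  10.0.0.0/8 (10.0.0.0 - 10.255.255.255)
  172.16.0.0/12 (172.16.0.0 - 172.31.255.255)
  192.168.0.0/16 (192.168.0.0 - 192.168.255.255)
Private (in 192.168.0.0/16)


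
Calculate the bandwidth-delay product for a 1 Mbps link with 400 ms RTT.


BDP = bandwidth * RTT
= 1 Mbps * 400 ms
= 1 * 1e6 * 400 / 1000 bits
= 400000 bits
= 50000 bytes
= 48.8281 KB
BDP = 400000 bits (50000 bytes)


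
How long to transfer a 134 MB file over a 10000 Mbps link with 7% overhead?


Effective throughput = 10000 * (1 - 7/100) = 9300 Mbps
File size in Mb = 134 * 8 = 1072 Mb
Time = 1072 / 9300
Time = 0.1153 seconds


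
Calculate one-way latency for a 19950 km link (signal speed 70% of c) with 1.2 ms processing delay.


Speed = 0.7 * 3e5 km/s = 210000 km/s
Propagation delay = 19950 / 210000 = 0.095 s = 95 ms
Processing delay = 1.2 ms
Total one-way latency = 96.2 ms


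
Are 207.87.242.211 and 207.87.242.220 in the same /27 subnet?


Mask: 255.255.255.224
207.87.242.211 AND mask = 207.87.242.192
207.87.242.220 AND mask = 207.87.242.192
Yes, same subnet (207.87.242.192)


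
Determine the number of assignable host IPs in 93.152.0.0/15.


Host bits = 32 - 15 = 17
Total addresses = 2^17 = 131072
Usable = total - 2 (network and broadcast)
Usable hosts: 131070


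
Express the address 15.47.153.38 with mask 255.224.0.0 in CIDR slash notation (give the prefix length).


Binary: 11111111.11100000.00000000.00000000
Count leading 1s
Prefix: /11


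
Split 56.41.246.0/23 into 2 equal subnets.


New prefix = 23 + 1 = 24
Each subnet has 256 addresses
  56.41.246.0/24
  56.41.247.0/24
Subnets: 56.41.246.0/24, 56.41.247.0/24


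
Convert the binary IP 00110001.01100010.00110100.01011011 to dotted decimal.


00110001 = 49
01100010 = 98
00110100 = 52
01011011 = 91
IP: 49.98.52.91


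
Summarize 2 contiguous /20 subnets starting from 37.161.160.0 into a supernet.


Original prefix: /20
Number of subnets: 2 = 2^1
New prefix = 20 - 1 = 19
Supernet: 37.161.160.0/19


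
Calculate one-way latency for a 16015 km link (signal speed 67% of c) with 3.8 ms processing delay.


Speed = 0.67 * 3e5 km/s = 201000 km/s
Propagation delay = 16015 / 201000 = 0.0797 s = 79.6766 ms
Processing delay = 3.8 ms
Total one-way latency = 83.4766 ms


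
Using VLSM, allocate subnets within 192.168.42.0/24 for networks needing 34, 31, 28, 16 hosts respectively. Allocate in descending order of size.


34 hosts -> /26 (62 usable): 192.168.42.0/26
31 hosts -> /26 (62 usable): 192.168.42.64/26
28 hosts -> /27 (30 usable): 192.168.42.128/27
16 hosts -> /27 (30 usable): 192.168.42.160/27
Allocation: 192.168.42.0/26 (34 hosts, 62 usable); 192.168.42.64/26 (31 hosts, 62 usable); 192.168.42.128/27 (28 hosts, 30 usable); 192.168.42.160/27 (16 hosts, 30 usable)


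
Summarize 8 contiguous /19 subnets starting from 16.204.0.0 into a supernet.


Original prefix: /19
Number of subnets: 8 = 2^3
New prefix = 19 - 3 = 16
Supernet: 16.204.0.0/16


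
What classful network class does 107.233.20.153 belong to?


First octet: 107
Binary: 01101011
0xxxxxxx -> Class A (1-126)
Class A, default mask 255.0.0.0 (/8)


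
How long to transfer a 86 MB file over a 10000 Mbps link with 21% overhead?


Effective throughput = 10000 * (1 - 21/100) = 7900 Mbps
File size in Mb = 86 * 8 = 688 Mb
Time = 688 / 7900
Time = 0.0871 seconds


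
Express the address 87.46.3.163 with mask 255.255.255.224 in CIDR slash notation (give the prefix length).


Binary: 11111111.11111111.11111111.11100000
Count leading 1s
Prefix: /27


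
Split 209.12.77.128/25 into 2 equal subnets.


New prefix = 25 + 1 = 26
Each subnet has 64 addresses
  209.12.77.128/26
  209.12.77.192/26
Subnets: 209.12.77.128/26, 209.12.77.192/26


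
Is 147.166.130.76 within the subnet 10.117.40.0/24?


Subnet network: 10.117.40.0
Test IP AND mask: 147.166.130.0
No, 147.166.130.76 is not in 10.117.40.0/24


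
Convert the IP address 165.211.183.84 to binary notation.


165 = 10100101
211 = 11010011
183 = 10110111
84 = 01010100
Binary: 10100101.11010011.10110111.01010100


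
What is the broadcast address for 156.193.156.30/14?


Network: 156.192.0.0/14
Host bits = 18
Set all host bits to 1:
Broadcast: 156.195.255.255


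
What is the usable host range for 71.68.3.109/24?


Network: 71.68.3.0
Broadcast: 71.68.3.255
First usable = network + 1
Last usable = broadcast - 1
Range: 71.68.3.1 to 71.68.3.254


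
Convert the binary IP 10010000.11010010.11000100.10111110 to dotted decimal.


10010000 = 144
11010010 = 210
11000100 = 196
10111110 = 190
IP: 144.210.196.190


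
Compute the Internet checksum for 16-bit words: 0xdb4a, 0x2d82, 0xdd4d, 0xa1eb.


Sum all words (with carry folding):
+ 0xdb4a = 0xdb4a
+ 0x2d82 = 0x08cd
+ 0xdd4d = 0xe61a
+ 0xa1eb = 0x8806
One's complement: ~0x8806
Checksum = 0x77f9


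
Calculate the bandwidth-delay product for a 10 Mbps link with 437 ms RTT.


BDP = bandwidth * RTT
= 10 Mbps * 437 ms
= 10 * 1e6 * 437 / 1000 bits
= 4370000 bits
= 546250 bytes
= 533.4473 KB
BDP = 4370000 bits (546250 bytes)


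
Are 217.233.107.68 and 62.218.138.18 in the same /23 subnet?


Mask: 255.255.254.0
217.233.107.68 AND mask = 217.233.106.0
62.218.138.18 AND mask = 62.218.138.0
No, different subnets (217.233.106.0 vs 62.218.138.0)


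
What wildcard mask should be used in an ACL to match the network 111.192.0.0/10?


Subnet mask: 255.192.0.0
Wildcard = 255.255.255.255 - subnet mask
255 - 255 = 0
255 - 192 = 63
255 - 0 = 255
255 - 0 = 255
Wildcard: 0.63.255.255


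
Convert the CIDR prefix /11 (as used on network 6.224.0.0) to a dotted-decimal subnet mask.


/11 means 11 network bits, 21 host bits
Binary: 11111111111000000000000000000000
Mask: 255.224.0.0


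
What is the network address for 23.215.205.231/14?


IP:   00010111.11010111.11001101.11100111
Mask: 11111111.11111100.00000000.00000000
AND operation:
Net:  00010111.11010100.00000000.00000000
Network: 23.212.0.0/14


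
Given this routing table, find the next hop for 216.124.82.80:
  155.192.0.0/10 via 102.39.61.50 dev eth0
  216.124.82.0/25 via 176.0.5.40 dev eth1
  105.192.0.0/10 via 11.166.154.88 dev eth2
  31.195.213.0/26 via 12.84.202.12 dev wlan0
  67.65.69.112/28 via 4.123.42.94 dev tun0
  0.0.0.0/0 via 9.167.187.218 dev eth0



Longest prefix match for 216.124.82.80:
  /10 155.192.0.0: no
  /25 216.124.82.0: MATCH
  /10 105.192.0.0: no
  /26 31.195.213.0: no
  /28 67.65.69.112: no
  /0 0.0.0.0: MATCH
Selected: next-hop 176.0.5.40 via eth1 (matched /25)


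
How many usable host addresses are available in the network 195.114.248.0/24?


Host bits = 32 - 24 = 8
Total addresses = 2^8 = 256
Usable = total - 2 (network and broadcast)
Usable hosts: 254


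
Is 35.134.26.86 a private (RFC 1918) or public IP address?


RFC 1918 private ranges:
  10.0.0.0/8 (10.0.0.0 - 10.255.255.255)
  172.16.0.0/12 (172.16.0.0 - 172.31.255.255)
  192.168.0.0/16 (192.168.0.0 - 192.168.255.255)
Public (not in any RFC 1918 range)


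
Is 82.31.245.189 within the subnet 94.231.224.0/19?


Subnet network: 94.231.224.0
Test IP AND mask: 82.31.224.0
No, 82.31.245.189 is not in 94.231.224.0/19


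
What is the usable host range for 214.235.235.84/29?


Network: 214.235.235.80
Broadcast: 214.235.235.87
First usable = network + 1
Last usable = broadcast - 1
Range: 214.235.235.81 to 214.235.235.86


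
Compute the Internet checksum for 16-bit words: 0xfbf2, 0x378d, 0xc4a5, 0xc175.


Sum all words (with carry folding):
+ 0xfbf2 = 0xfbf2
+ 0x378d = 0x3380
+ 0xc4a5 = 0xf825
+ 0xc175 = 0xb99b
One's complement: ~0xb99b
Checksum = 0x4664


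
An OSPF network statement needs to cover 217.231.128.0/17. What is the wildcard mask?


Subnet mask: 255.255.128.0
Wildcard = 255.255.255.255 - subnet mask
255 - 255 = 0
255 - 255 = 0
255 - 128 = 127
255 - 0 = 255
Wildcard: 0.0.127.255


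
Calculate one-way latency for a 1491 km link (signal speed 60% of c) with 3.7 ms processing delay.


Speed = 0.6 * 3e5 km/s = 180000 km/s
Propagation delay = 1491 / 180000 = 0.0083 s = 8.2833 ms
Processing delay = 3.7 ms
Total one-way latency = 11.9833 ms


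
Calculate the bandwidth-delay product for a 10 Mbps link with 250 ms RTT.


BDP = bandwidth * RTT
= 10 Mbps * 250 ms
= 10 * 1e6 * 250 / 1000 bits
= 2500000 bits
= 312500 bytes
= 305.1758 KB
BDP = 2500000 bits (312500 bytes)


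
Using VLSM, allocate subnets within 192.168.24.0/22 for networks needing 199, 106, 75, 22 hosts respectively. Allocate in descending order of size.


199 hosts -> /24 (254 usable): 192.168.24.0/24
106 hosts -> /25 (126 usable): 192.168.25.0/25
75 hosts -> /25 (126 usable): 192.168.25.128/25
22 hosts -> /27 (30 usable): 192.168.26.0/27
Allocation: 192.168.24.0/24 (199 hosts, 254 usable); 192.168.25.0/25 (106 hosts, 126 usable); 192.168.25.128/25 (75 hosts, 126 usable); 192.168.26.0/27 (22 hosts, 30 usable)


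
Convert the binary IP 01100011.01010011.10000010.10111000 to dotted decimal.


01100011 = 99
01010011 = 83
10000010 = 130
10111000 = 184
IP: 99.83.130.184


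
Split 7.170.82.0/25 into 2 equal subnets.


New prefix = 25 + 1 = 26
Each subnet has 64 addresses
  7.170.82.0/26
  7.170.82.64/26
Subnets: 7.170.82.0/26, 7.170.82.64/26


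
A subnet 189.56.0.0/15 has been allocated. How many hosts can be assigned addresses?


Host bits = 32 - 15 = 17
Total addresses = 2^17 = 131072
Usable = total - 2 (network and broadcast)
Usable hosts: 131070


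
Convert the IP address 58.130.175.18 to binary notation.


58 = 00111010
130 = 10000010
175 = 10101111
18 = 00010010
Binary: 00111010.10000010.10101111.00010010


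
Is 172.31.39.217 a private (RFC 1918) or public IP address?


RFC 1918 private ranges:
  10.0.0.0/8 (10.0.0.0 - 10.255.255.255)
  172.16.0.0/12 (172.16.0.0 - 172.31.255.255)
  192.168.0.0/16 (192.168.0.0 - 192.168.255.255)
Private (in 172.16.0.0/12)


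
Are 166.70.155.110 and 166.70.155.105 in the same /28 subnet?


Mask: 255.255.255.240
166.70.155.110 AND mask = 166.70.155.96
166.70.155.105 AND mask = 166.70.155.96
Yes, same subnet (166.70.155.96)


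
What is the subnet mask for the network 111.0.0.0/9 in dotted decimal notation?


/9 means 9 network bits, 23 host bits
Binary: 11111111100000000000000000000000
Mask: 255.128.0.0


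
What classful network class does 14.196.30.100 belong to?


First octet: 14
Binary: 00001110
0xxxxxxx -> Class A (1-126)
Class A, default mask 255.0.0.0 (/8)


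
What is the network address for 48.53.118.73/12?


IP:   00110000.00110101.01110110.01001001
Mask: 11111111.11110000.00000000.00000000
AND operation:
Net:  00110000.00110000.00000000.00000000
Network: 48.48.0.0/12


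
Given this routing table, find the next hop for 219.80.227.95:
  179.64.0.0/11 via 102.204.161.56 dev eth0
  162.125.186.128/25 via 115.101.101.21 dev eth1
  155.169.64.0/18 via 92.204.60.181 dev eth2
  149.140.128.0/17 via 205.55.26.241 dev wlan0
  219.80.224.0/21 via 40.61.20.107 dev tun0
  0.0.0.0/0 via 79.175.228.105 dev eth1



Longest prefix match for 219.80.227.95:
  /11 179.64.0.0: no
  /25 162.125.186.128: no
  /18 155.169.64.0: no
  /17 149.140.128.0: no
  /21 219.80.224.0: MATCH
  /0 0.0.0.0: MATCH
Selected: next-hop 40.61.20.107 via tun0 (matched /21)


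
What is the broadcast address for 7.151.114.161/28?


Network: 7.151.114.160/28
Host bits = 4
Set all host bits to 1:
Broadcast: 7.151.114.175


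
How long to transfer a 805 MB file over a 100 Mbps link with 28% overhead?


Effective throughput = 100 * (1 - 28/100) = 72 Mbps
File size in Mb = 805 * 8 = 6440 Mb
Time = 6440 / 72
Time = 89.4444 seconds


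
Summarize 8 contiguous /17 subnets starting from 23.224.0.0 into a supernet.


Original prefix: /17
Number of subnets: 8 = 2^3
New prefix = 17 - 3 = 14
Supernet: 23.224.0.0/14


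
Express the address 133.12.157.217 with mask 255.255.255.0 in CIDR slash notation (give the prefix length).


Binary: 11111111.11111111.11111111.00000000
Count leading 1s
Prefix: /24


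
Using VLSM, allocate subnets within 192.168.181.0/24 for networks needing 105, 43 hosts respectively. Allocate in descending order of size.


105 hosts -> /25 (126 usable): 192.168.181.0/25
43 hosts -> /26 (62 usable): 192.168.181.128/26
Allocation: 192.168.181.0/25 (105 hosts, 126 usable); 192.168.181.128/26 (43 hosts, 62 usable)


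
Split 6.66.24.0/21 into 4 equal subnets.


New prefix = 21 + 2 = 23
Each subnet has 512 addresses
  6.66.24.0/23
  6.66.26.0/23
  6.66.28.0/23
  6.66.30.0/23
Subnets: 6.66.24.0/23, 6.66.26.0/23, 6.66.28.0/23, 6.66.30.0/23


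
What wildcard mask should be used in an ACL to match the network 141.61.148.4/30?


Subnet mask: 255.255.255.252
Wildcard = 255.255.255.255 - subnet mask
255 - 255 = 0
255 - 255 = 0
255 - 255 = 0
255 - 252 = 3
Wildcard: 0.0.0.3


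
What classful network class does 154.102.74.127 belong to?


First octet: 154
Binary: 10011010
10xxxxxx -> Class B (128-191)
Class B, default mask 255.255.0.0 (/16)


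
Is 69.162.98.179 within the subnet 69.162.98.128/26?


Subnet network: 69.162.98.128
Test IP AND mask: 69.162.98.128
Yes, 69.162.98.179 is in 69.162.98.128/26


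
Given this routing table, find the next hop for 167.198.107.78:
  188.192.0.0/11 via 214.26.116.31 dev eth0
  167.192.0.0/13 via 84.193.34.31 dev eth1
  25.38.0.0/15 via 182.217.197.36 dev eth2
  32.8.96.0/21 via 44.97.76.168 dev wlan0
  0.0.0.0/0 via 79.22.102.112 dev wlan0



Longest prefix match for 167.198.107.78:
  /11 188.192.0.0: no
  /13 167.192.0.0: MATCH
  /15 25.38.0.0: no
  /21 32.8.96.0: no
  /0 0.0.0.0: MATCH
Selected: next-hop 84.193.34.31 via eth1 (matched /13)


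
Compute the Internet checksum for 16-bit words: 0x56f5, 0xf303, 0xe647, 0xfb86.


Sum all words (with carry folding):
+ 0x56f5 = 0x56f5
+ 0xf303 = 0x49f9
+ 0xe647 = 0x3041
+ 0xfb86 = 0x2bc8
One's complement: ~0x2bc8
Checksum = 0xd437


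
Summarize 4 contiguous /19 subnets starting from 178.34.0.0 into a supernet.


Original prefix: /19
Number of subnets: 4 = 2^2
New prefix = 19 - 2 = 17
Supernet: 178.34.0.0/17


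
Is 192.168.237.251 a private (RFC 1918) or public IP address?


RFC 1918 private ranges:
  10.0.0.0/8 (10.0.0.0 - 10.255.255.255)
  172.16.0.0/12 (172.16.0.0 - 172.31.255.255)
  192.168.0.0/16 (192.168.0.0 - 192.168.255.255)
Private (in 192.168.0.0/16)


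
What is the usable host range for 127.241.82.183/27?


Network: 127.241.82.160
Broadcast: 127.241.82.191
First usable = network + 1
Last usable = broadcast - 1
Range: 127.241.82.161 to 127.241.82.190


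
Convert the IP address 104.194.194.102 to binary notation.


104 = 01101000
194 = 11000010
194 = 11000010
102 = 01100110
Binary: 01101000.11000010.11000010.01100110


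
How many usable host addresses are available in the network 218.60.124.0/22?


Host bits = 32 - 22 = 10
Total addresses = 2^10 = 1024
Usable = total - 2 (network and broadcast)
Usable hosts: 1022


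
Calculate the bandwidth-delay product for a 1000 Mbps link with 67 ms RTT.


BDP = bandwidth * RTT
= 1000 Mbps * 67 ms
= 1000 * 1e6 * 67 / 1000 bits
= 67000000 bits
= 8375000 bytes
= 8178.7109 KB
BDP = 67000000 bits (8375000 bytes)


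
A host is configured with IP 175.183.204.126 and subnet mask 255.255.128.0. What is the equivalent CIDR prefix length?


Binary: 11111111.11111111.10000000.00000000
Count leading 1s
Prefix: /17


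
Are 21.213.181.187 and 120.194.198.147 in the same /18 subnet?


Mask: 255.255.192.0
21.213.181.187 AND mask = 21.213.128.0
120.194.198.147 AND mask = 120.194.192.0
No, different subnets (21.213.128.0 vs 120.194.192.0)


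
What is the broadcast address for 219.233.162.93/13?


Network: 219.232.0.0/13
Host bits = 19
Set all host bits to 1:
Broadcast: 219.239.255.255


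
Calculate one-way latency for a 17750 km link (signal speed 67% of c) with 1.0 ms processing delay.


Speed = 0.67 * 3e5 km/s = 201000 km/s
Propagation delay = 17750 / 201000 = 0.0883 s = 88.3085 ms
Processing delay = 1.0 ms
Total one-way latency = 89.3085 ms


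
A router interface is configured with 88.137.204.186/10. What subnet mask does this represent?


/10 means 10 network bits, 22 host bits
Binary: 11111111110000000000000000000000
Mask: 255.192.0.0


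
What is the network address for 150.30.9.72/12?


IP:   10010110.00011110.00001001.01001000
Mask: 11111111.11110000.00000000.00000000
AND operation:
Net:  10010110.00010000.00000000.00000000
Network: 150.16.0.0/12


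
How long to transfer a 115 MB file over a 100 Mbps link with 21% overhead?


Effective throughput = 100 * (1 - 21/100) = 79 Mbps
File size in Mb = 115 * 8 = 920 Mb
Time = 920 / 79
Time = 11.6456 seconds


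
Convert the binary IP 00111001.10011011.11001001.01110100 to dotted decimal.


00111001 = 57
10011011 = 155
11001001 = 201
01110100 = 116
IP: 57.155.201.116


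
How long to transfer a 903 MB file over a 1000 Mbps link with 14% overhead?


Effective throughput = 1000 * (1 - 14/100) = 860 Mbps
File size in Mb = 903 * 8 = 7224 Mb
Time = 7224 / 860
Time = 8.4 seconds


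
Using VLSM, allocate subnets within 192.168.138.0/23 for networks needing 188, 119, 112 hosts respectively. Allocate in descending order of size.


188 hosts -> /24 (254 usable): 192.168.138.0/24
119 hosts -> /25 (126 usable): 192.168.139.0/25
112 hosts -> /25 (126 usable): 192.168.139.128/25
Allocation: 192.168.138.0/24 (188 hosts, 254 usable); 192.168.139.0/25 (119 hosts, 126 usable); 192.168.139.128/25 (112 hosts, 126 usable)


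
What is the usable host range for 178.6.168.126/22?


Network: 178.6.168.0
Broadcast: 178.6.171.255
First usable = network + 1
Last usable = broadcast - 1
Range: 178.6.168.1 to 178.6.171.254


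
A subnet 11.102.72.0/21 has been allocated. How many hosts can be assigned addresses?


Host bits = 32 - 21 = 11
Total addresses = 2^11 = 2048
Usable = total - 2 (network and broadcast)
Usable hosts: 2046
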